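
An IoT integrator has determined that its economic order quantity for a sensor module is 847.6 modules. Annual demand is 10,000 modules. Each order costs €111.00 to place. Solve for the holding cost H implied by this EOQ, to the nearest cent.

Invert the EOQ relation Q*² = 2DS/H.
From Q* = √(2DS/H): H = 2DS / Q*² = 2 × 10,000 × 111 / 847.6² = 3.0901.

H ≈ €3.09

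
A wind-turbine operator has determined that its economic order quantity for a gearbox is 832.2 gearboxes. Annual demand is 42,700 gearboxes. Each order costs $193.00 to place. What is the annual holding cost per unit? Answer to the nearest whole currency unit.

Invert the EOQ relation Q*² = 2DS/H.
From Q* = √(2DS/H): H = 2DS / Q*² = 2 × 42,700 × 193 / 832.2² = 23.7991.

H ≈ $24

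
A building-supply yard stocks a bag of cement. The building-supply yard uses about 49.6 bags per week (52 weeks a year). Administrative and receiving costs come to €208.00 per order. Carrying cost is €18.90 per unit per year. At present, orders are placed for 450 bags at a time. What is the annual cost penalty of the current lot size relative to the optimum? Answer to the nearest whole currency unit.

Extra cost ≈ €941 per year

Annual demand D = 49.6 × 52 = 2,579.2.
EOQ = √(2DS/H) = √(2 × 2,579.2 × 208 / 18.9) ≈ 238.26.
Cost at Q* = (D/Q*)S + (Q*/2)H = √(2DSH) ≈ €4,503.19.
Cost at Q = 450: (2,579.2/450)×208 + (450/2)×18.9 = €1,192.16 + €4,252.50 = €5,444.66.
Excess = €5,444.66 − €4,503.19 = €941.48.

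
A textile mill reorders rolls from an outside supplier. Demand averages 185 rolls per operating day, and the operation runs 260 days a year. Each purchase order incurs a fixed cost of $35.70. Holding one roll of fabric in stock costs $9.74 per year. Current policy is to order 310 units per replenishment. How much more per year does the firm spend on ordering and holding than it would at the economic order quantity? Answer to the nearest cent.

Extra cost ≈ $1,265.32 per year

Annual demand D = 185 × 260 = 48,100.
EOQ = √(2DS/H) = √(2 × 48,100 × 35.7 / 9.74) ≈ 593.80.
Cost at Q* = (D/Q*)S + (Q*/2)H = √(2DSH) ≈ $5,783.64.
Cost at Q = 310: (48,100/310)×35.7 + (310/2)×9.74 = $5,539.26 + $1,509.70 = $7,048.96.
Excess = $7,048.96 − $5,783.64 = $1,265.32.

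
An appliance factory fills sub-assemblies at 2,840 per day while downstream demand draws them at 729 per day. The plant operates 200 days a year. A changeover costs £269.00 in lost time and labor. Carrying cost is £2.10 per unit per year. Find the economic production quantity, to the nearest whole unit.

Annual demand D = 729 × 200 = 145,800.
Production build-up factor (1 − d/p) = 1 − 729/2,840 = 0.7433.
Q* = √(2DS / (H(1 − d/p))) = √(2 × 145,800 × 269 / (2.1 × 0.7433)).
= √(78,440,400 / 1.561) ≈ 7088.842.

Q* ≈ 7,089 sub-assemblies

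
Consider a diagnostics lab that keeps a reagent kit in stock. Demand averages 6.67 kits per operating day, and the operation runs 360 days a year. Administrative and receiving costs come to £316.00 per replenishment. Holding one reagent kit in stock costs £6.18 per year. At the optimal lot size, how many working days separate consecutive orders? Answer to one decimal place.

T ≈ 74.3 days

Annual demand D = 6.67 × 360 = 2,401.2.
The optimal lot size = √(2DS/H) = √(2 × 2,401.2 × 316 / 6.18) ≈ 495.54.
Cycle time = Q*/D × 360 = 495.54 / 2,401.2 × 360 ≈ 74.294 days.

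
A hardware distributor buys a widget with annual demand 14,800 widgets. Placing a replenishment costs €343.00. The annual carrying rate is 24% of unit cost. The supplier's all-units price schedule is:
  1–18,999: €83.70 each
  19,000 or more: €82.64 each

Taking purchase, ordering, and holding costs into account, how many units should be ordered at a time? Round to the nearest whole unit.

Q* ≈ 711 widgets

Holding cost per unit per year at price C is H = 0.24·C.
Evaluate total cost at each tier's feasible EOQ or, if the EOQ is below the tier, at the tier's minimum quantity.
EOQ at €83.70 = 710.9 (feasible in tier 1): TC = 14,800×€83.70 + (14,800/710.9)×343 + (710.9/2)×0.24×€83.70 = €1,253,041.09.
EOQ at €82.64 = 715.5 < 19000, so use break Q=19000: TC = 14,800×€82.64 + (14,800/19000.0)×343 + (19000.0/2)×0.24×€82.64 = €1,411,758.38.
Lowest total cost is €1,253,041.09 at Q = 710.9.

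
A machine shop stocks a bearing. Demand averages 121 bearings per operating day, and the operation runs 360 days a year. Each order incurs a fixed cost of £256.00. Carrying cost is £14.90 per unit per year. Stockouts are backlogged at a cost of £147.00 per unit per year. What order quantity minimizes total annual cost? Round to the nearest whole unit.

Q* ≈ 1,284 bearings

Annual demand D = 121 × 360 = 43,560.
With planned backorders, Q* = √(2DS/H) · √((H+B)/B).
√(2DS/H) = √(2 × 43,560 × 256 / 14.9) = 1223.449.
√((H+B)/B) = √((14.9+147)/147) = 1.0495.
Q* ≈ 1283.957.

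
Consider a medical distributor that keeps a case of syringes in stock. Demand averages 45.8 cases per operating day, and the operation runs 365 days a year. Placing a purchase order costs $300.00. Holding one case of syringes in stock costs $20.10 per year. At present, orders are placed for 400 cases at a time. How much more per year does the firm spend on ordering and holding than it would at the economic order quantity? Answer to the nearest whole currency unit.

Annual demand D = 45.8 × 365 = 16,717.
EOQ = √(2DS/H) = √(2 × 16,717 × 300 / 20.1) ≈ 706.41.
Cost at Q* = (D/Q*)S + (Q*/2)H = √(2DSH) ≈ $14,198.84.
Cost at Q = 400: (16,717/400)×300 + (400/2)×20.1 = $12,537.75 + $4,020.00 = $16,557.75.
Excess = $16,557.75 − $14,198.84 = $2,358.91.

Extra cost ≈ $2,359 per year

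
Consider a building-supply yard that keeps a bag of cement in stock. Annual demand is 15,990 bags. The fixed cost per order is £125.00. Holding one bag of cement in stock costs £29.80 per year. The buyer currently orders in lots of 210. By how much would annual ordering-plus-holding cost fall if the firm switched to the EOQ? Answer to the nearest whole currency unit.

EOQ = √(2DS/H) = √(2 × 15,990 × 125 / 29.8) ≈ 366.26.
Cost at Q* = (D/Q*)S + (Q*/2)H = √(2DSH) ≈ £10,914.46.
Cost at Q = 210: (15,990/210)×125 + (210/2)×29.8 = £9,517.86 + £3,129.00 = £12,646.86.
Excess = £12,646.86 − £10,914.46 = £1,732.39.

Extra cost ≈ £1,732 per year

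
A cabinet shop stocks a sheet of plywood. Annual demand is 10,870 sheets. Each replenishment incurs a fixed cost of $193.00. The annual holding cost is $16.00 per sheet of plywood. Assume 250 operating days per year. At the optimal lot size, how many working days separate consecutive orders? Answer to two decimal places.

T ≈ 11.78 days

Q* = √(2DS/H) = √(2 × 10,870 × 193 / 16) ≈ 512.09.
Cycle time = Q*/D × 250 = 512.09 / 10,870 × 250 ≈ 11.778 days.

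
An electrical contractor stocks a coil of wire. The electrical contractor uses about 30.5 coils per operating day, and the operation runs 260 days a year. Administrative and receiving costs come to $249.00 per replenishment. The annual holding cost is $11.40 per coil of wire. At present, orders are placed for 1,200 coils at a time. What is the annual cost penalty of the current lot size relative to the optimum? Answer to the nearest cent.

Extra cost ≈ $1,775.77 per year

Annual demand D = 30.5 × 260 = 7,930.
EOQ = √(2DS/H) = √(2 × 7,930 × 249 / 11.4) ≈ 588.57.
Cost at Q* = (D/Q*)S + (Q*/2)H = √(2DSH) ≈ $6,709.71.
Cost at Q = 1,200: (7,930/1,200)×249 + (1,200/2)×11.4 = $1,645.47 + $6,840.00 = $8,485.48.
Excess = $8,485.48 − $6,709.71 = $1,775.77.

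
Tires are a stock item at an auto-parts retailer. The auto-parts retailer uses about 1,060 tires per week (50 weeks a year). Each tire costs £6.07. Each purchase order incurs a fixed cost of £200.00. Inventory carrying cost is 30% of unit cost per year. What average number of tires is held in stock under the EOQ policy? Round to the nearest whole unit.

Average inventory ≈ 1,706 tires

Annual demand D = 1,060 × 50 = 53,000.
Holding cost H = 0.30 × £6.07 = £1.8210 per unit per year.
EOQ = √(2DS/H) = √(2 × 53,000 × 200 / 1.821) ≈ 3412.03.
Average inventory = Q*/2 ≈ 3412.03 / 2 = 1706.015.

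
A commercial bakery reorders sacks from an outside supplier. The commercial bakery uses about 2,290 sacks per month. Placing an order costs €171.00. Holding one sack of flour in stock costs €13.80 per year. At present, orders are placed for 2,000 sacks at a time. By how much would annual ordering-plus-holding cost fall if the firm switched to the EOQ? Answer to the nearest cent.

Annual demand D = 2,290 × 12 = 27,480.
EOQ = √(2DS/H) = √(2 × 27,480 × 171 / 13.8) ≈ 825.24.
Cost at Q* = (D/Q*)S + (Q*/2)H = √(2DSH) ≈ €11,388.35.
Cost at Q = 2,000: (27,480/2,000)×171 + (2,000/2)×13.8 = €2,349.54 + €13,800.00 = €16,149.54.
Excess = €16,149.54 − €11,388.35 = €4,761.19.

Extra cost ≈ €4,761.19 per year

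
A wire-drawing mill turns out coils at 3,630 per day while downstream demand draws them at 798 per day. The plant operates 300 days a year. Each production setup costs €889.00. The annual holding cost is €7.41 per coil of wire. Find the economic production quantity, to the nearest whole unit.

Annual demand D = 798 × 300 = 239,400.
Production build-up factor (1 − d/p) = 1 − 798/3,630 = 0.7802.
Q* = √(2DS / (H(1 − d/p))) = √(2 × 239,400 × 889 / (7.41 × 0.7802)).
= √(425,653,200 / 5.781) ≈ 8580.756.

Q* ≈ 8,581 coils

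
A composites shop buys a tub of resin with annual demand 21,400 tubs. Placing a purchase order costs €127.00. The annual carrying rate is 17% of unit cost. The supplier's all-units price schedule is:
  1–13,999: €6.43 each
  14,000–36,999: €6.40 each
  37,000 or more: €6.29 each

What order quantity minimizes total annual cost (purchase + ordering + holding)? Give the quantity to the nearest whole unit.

Q* ≈ 2,230 tubs

Holding cost per unit per year at price C is H = 0.17·C.
For each price level, check whether its EOQ is feasible; otherwise the best quantity at that price is the breakpoint.
EOQ at €6.43 = 2229.9 (feasible in tier 1): TC = 21,400×€6.43 + (21,400/2229.9)×127 + (2229.9/2)×0.17×€6.43 = €140,039.55.
EOQ at €6.40 = 2235.2 < 14000, so use break Q=14000: TC = 21,400×€6.40 + (21,400/14000.0)×127 + (14000.0/2)×0.17×€6.40 = €144,770.13.
EOQ at €6.29 = 2254.6 < 37000, so use break Q=37000: TC = 21,400×€6.29 + (21,400/37000.0)×127 + (37000.0/2)×0.17×€6.29 = €154,461.50.
Lowest total cost is €140,039.55 at Q = 2229.9.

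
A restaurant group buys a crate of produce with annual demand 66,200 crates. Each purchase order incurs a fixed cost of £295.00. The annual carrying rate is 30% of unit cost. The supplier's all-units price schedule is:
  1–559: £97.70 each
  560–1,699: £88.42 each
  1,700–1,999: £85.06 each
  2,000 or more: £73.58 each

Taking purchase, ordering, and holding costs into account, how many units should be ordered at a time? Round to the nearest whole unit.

Holding cost per unit per year at price C is H = 0.30·C.
For each price level, check whether its EOQ is feasible; otherwise the best quantity at that price is the breakpoint.
Tier 1 (£97.70): EOQ = 1154.4 exceeds tier's upper bound 559, so this tier is dominated.
EOQ at £88.42 = 1213.4 (feasible in tier 2): TC = 66,200×£88.42 + (66,200/1213.4)×295 + (1213.4/2)×0.30×£88.42 = £5,885,591.77.
EOQ at £85.06 = 1237.2 < 1700, so use break Q=1700: TC = 66,200×£85.06 + (66,200/1700.0)×295 + (1700.0/2)×0.30×£85.06 = £5,664,149.95.
EOQ at £73.58 = 1330.2 < 2000, so use break Q=2000: TC = 66,200×£73.58 + (66,200/2000.0)×295 + (2000.0/2)×0.30×£73.58 = £4,902,834.50.
Lowest total cost is £4,902,834.50 at Q = 2000.0.

Q* ≈ 2,000 crates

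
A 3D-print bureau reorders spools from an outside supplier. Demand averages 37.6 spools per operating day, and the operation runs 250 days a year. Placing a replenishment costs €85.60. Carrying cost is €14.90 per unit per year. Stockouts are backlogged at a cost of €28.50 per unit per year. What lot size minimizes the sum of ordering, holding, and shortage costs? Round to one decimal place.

Q* ≈ 405.6 spools

Annual demand D = 37.6 × 250 = 9,400.
With planned backorders, Q* = √(2DS/H) · √((H+B)/B).
√(2DS/H) = √(2 × 9,400 × 85.6 / 14.9) = 328.642.
√((H+B)/B) = √((14.9+28.5)/28.5) = 1.2340.
Q* ≈ 405.551.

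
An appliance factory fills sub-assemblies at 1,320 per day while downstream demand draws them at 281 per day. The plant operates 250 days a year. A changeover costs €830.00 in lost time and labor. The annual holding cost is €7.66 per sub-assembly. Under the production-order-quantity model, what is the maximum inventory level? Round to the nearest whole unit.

I_max ≈ 3,462 sub-assemblies

Annual demand D = 281 × 250 = 70,250.
Production build-up factor (1 − d/p) = 1 − 281/1,320 = 0.7871.
Q* = √(2DS / (H(1 − d/p))) = √(2 × 70,250 × 830 / (7.66 × 0.7871)).
= √(116,615,000 / 6.0293) ≈ 4397.866.
Maximum inventory = Q*(1 − d/p) = 4397.866 × 0.7871 ≈ 3461.654.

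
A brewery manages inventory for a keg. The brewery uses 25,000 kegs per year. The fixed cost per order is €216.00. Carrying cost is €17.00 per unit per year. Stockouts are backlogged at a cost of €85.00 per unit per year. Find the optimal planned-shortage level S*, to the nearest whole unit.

S* ≈ 146 kegs

With planned backorders, Q* = √(2DS/H) · √((H+B)/B).
√(2DS/H) = √(2 × 25,000 × 216 / 17) = 797.053.
√((H+B)/B) = √((17+85)/85) = 1.0954.
Q* ≈ 873.128.
S* = Q* · H/(H+B) = 873.128 × 17/102 ≈ 145.521.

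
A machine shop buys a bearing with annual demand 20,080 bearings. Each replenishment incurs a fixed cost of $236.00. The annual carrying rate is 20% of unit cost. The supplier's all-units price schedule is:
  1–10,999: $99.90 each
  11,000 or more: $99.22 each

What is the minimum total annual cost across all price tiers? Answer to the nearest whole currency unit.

Holding cost per unit per year at price C is H = 0.20·C.
Evaluate total cost at each tier's feasible EOQ or, if the EOQ is below the tier, at the tier's minimum quantity.
EOQ at $99.90 = 688.7 (feasible in tier 1): TC = 20,080×$99.90 + (20,080/688.7)×236 + (688.7/2)×0.20×$99.90 = $2,019,753.02.
EOQ at $99.22 = 691.1 < 11000, so use break Q=11000: TC = 20,080×$99.22 + (20,080/11000.0)×236 + (11000.0/2)×0.20×$99.22 = $2,101,910.41.
Lowest total cost among the candidates is at Q = 688.7.

TC* ≈ $2,019,753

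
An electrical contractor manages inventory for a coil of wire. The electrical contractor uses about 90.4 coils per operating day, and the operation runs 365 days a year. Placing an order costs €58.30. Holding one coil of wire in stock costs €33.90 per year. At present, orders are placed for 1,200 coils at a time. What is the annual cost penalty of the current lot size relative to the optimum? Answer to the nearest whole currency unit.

Extra cost ≈ €10,523 per year

Annual demand D = 90.4 × 365 = 32,996.
EOQ = √(2DS/H) = √(2 × 32,996 × 58.3 / 33.9) ≈ 336.88.
Cost at Q* = (D/Q*)S + (Q*/2)H = √(2DSH) ≈ €11,420.36.
Cost at Q = 1,200: (32,996/1,200)×58.3 + (1,200/2)×33.9 = €1,603.06 + €20,340.00 = €21,943.06.
Excess = €21,943.06 − €11,420.36 = €10,522.70.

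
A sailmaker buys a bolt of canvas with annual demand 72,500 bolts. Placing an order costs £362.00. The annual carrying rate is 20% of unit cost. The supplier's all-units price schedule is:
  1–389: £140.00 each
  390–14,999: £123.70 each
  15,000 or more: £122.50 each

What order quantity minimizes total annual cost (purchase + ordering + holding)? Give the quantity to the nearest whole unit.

Holding cost per unit per year at price C is H = 0.20·C.
For each price level, check whether its EOQ is feasible; otherwise the best quantity at that price is the breakpoint.
Tier 1 (£140.00): EOQ = 1369.2 exceeds tier's upper bound 389, so this tier is dominated.
EOQ at £123.70 = 1456.6 (feasible in tier 2): TC = 72,500×£123.70 + (72,500/1456.6)×362 + (1456.6/2)×0.20×£123.70 = £9,004,286.13.
EOQ at £122.50 = 1463.7 < 15000, so use break Q=15000: TC = 72,500×£122.50 + (72,500/15000.0)×362 + (15000.0/2)×0.20×£122.50 = £9,066,749.67.
Lowest total cost is £9,004,286.13 at Q = 1456.6.

Q* ≈ 1,457 bolts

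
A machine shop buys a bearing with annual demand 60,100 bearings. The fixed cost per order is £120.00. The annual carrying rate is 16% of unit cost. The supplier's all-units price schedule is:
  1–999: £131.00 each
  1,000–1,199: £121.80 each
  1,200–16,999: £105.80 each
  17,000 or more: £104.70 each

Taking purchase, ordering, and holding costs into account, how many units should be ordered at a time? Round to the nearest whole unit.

Q* ≈ 1,200 bearings

Holding cost per unit per year at price C is H = 0.16·C.
For each price level, check whether its EOQ is feasible; otherwise the best quantity at that price is the breakpoint.
EOQ at £131.00 = 829.6 (feasible in tier 1): TC = 60,100×£131.00 + (60,100/829.6)×120 + (829.6/2)×0.16×£131.00 = £7,890,487.55.
EOQ at £121.80 = 860.3 < 1000, so use break Q=1000: TC = 60,100×£121.80 + (60,100/1000.0)×120 + (1000.0/2)×0.16×£121.80 = £7,337,136.00.
EOQ at £105.80 = 923.1 < 1200, so use break Q=1200: TC = 60,100×£105.80 + (60,100/1200.0)×120 + (1200.0/2)×0.16×£105.80 = £6,374,746.80.
EOQ at £104.70 = 927.9 < 17000, so use break Q=17000: TC = 60,100×£104.70 + (60,100/17000.0)×120 + (17000.0/2)×0.16×£104.70 = £6,435,286.24.
Lowest total cost is £6,374,746.80 at Q = 1200.0.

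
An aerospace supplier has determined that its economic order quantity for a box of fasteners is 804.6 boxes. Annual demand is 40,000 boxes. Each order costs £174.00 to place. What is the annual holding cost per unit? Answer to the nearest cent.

Squaring Q* = √(2DS/H) gives Q*² = 2DS/H.
From Q* = √(2DS/H): H = 2DS / Q*² = 2 × 40,000 × 174 / 804.6² = 21.5020.

H ≈ £21.50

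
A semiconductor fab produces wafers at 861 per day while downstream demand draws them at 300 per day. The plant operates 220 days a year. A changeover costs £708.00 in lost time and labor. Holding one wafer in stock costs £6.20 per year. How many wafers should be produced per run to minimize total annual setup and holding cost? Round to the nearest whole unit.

Q* ≈ 4,810 wafers

Annual demand D = 300 × 220 = 66,000.
Production build-up factor (1 − d/p) = 1 − 300/861 = 0.6516.
Q* = √(2DS / (H(1 − d/p))) = √(2 × 66,000 × 708 / (6.2 × 0.6516)).
= √(93,456,000 / 4.0397) ≈ 4809.810.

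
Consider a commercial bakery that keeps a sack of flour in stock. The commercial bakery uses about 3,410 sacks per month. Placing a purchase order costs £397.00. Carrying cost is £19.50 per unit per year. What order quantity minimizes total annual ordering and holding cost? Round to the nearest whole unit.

Annual demand D = 3,410 × 12 = 40,920.
EOQ = √(2DS / H) = √(2 × 40,920 × 397 / 19.5).
= √(32,490,480 / 19.5) = √1,666,178.4615 ≈ 1290.805.

Q* ≈ 1,291 sacks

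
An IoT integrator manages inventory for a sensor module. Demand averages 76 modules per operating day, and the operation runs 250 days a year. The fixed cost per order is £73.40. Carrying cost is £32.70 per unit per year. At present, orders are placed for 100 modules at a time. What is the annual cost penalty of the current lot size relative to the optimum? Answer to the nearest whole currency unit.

Extra cost ≈ £6,031 per year

Annual demand D = 76 × 250 = 19,000.
EOQ = √(2DS/H) = √(2 × 19,000 × 73.4 / 32.7) ≈ 292.06.
Cost at Q* = (D/Q*)S + (Q*/2)H = √(2DSH) ≈ £9,550.23.
Cost at Q = 100: (19,000/100)×73.4 + (100/2)×32.7 = £13,946.00 + £1,635.00 = £15,581.00.
Excess = £15,581.00 − £9,550.23 = £6,030.77.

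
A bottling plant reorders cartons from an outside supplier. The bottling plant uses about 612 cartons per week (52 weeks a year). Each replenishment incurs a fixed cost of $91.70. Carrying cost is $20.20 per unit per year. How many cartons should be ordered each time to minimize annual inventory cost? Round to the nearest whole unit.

Q* ≈ 538 cartons

Annual demand D = 612 × 52 = 31,824.
EOQ = √(2DS / H) = √(2 × 31,824 × 91.7 / 20.2).
= √(5,836,521.6 / 20.2) = √288,936.7129 ≈ 537.528.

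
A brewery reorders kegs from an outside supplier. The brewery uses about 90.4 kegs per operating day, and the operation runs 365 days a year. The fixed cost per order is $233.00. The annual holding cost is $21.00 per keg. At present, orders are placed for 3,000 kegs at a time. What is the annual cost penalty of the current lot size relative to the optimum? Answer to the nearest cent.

Extra cost ≈ $16,093.30 per year

Annual demand D = 90.4 × 365 = 32,996.
EOQ = √(2DS/H) = √(2 × 32,996 × 233 / 21) ≈ 855.69.
Cost at Q* = (D/Q*)S + (Q*/2)H = √(2DSH) ≈ $17,969.39.
Cost at Q = 3,000: (32,996/3,000)×233 + (3,000/2)×21 = $2,562.69 + $31,500.00 = $34,062.69.
Excess = $34,062.69 − $17,969.39 = $16,093.30.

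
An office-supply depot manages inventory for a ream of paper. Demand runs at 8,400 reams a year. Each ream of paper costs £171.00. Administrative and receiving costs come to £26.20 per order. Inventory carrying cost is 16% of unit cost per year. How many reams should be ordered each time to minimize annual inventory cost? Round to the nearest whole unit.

Holding cost H = 0.16 × £171.00 = £27.3600 per unit per year.
EOQ = √(2DS / H) = √(2 × 8,400 × 26.2 / 27.36).
= √(440,160 / 27.36) = √16,087.7193 ≈ 126.837.

Q* ≈ 127 reams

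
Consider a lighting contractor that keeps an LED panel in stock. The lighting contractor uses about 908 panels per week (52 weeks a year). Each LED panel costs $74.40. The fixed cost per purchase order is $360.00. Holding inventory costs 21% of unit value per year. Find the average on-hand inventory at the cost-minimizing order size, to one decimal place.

Annual demand D = 908 × 52 = 47,216.
Holding cost H = 0.21 × $74.40 = $15.6240 per unit per year.
EOQ = √(2DS/H) = √(2 × 47,216 × 360 / 15.624) ≈ 1475.08.
Average inventory = Q*/2 ≈ 1475.08 / 2 = 737.539.

Average inventory ≈ 737.5 panels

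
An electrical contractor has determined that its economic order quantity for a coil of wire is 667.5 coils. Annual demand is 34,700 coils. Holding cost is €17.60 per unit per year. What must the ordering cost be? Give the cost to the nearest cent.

Squaring Q* = √(2DS/H) gives Q*² = 2DS/H.
From Q* = √(2DS/H): S = Q*²H / (2D) = 667.5² × 17.6 / (2 × 34,700) = 112.9941.

S ≈ €112.99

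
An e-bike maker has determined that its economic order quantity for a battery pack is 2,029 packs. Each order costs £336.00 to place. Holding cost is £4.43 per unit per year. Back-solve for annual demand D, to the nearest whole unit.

D ≈ 27,139 packs per year

The basic EOQ model gives Q* = √(2DS/H); rearrange for the unknown.
From Q* = √(2DS/H): D = Q*²H / (2S) = 2,029² × 4.43 / (2 × 336) = 27139.294.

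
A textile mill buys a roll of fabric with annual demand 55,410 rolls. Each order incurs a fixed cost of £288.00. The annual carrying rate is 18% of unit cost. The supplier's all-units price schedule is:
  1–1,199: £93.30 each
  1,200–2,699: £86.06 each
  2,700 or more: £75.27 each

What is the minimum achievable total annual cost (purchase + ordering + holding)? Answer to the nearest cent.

Holding cost per unit per year at price C is H = 0.18·C.
Evaluate total cost at each tier's feasible EOQ or, if the EOQ is below the tier, at the tier's minimum quantity.
Tier 1 (£93.30): EOQ = 1378.6 exceeds tier's upper bound 1199, so this tier is dominated.
EOQ at £86.06 = 1435.4 (feasible in tier 2): TC = 55,410×£86.06 + (55,410/1435.4)×288 + (1435.4/2)×0.18×£86.06 = £4,790,819.86.
EOQ at £75.27 = 1534.8 < 2700, so use break Q=2700: TC = 55,410×£75.27 + (55,410/2700.0)×288 + (2700.0/2)×0.18×£75.27 = £4,194,911.71.
Lowest total cost among the candidates is at Q = 2700.0.

TC* ≈ £4,194,911.71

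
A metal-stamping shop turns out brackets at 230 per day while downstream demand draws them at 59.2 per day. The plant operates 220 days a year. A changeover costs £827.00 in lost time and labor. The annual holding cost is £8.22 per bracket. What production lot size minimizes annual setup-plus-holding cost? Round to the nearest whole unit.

Q* ≈ 1,879 brackets

Annual demand D = 59.2 × 220 = 13,024.
Production build-up factor (1 − d/p) = 1 − 59.2/230 = 0.7426.
Q* = √(2DS / (H(1 − d/p))) = √(2 × 13,024 × 827 / (8.22 × 0.7426)).
= √(21,541,696 / 6.1042) ≈ 1878.555.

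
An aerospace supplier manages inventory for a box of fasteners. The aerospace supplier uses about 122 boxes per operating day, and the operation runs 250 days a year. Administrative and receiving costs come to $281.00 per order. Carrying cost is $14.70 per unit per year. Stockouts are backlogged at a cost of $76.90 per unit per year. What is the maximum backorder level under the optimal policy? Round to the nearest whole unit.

Annual demand D = 122 × 250 = 30,500.
With planned backorders, Q* = √(2DS/H) · √((H+B)/B).
√(2DS/H) = √(2 × 30,500 × 281 / 14.7) = 1079.840.
√((H+B)/B) = √((14.7+76.9)/76.9) = 1.0914.
Q* ≈ 1178.539.
S* = Q* · H/(H+B) = 1178.539 × 14.7/91.6 ≈ 189.132.

S* ≈ 189 boxes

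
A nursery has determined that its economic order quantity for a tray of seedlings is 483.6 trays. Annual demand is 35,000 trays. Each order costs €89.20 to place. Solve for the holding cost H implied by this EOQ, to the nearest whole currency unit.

Squaring Q* = √(2DS/H) gives Q*² = 2DS/H.
From Q* = √(2DS/H): H = 2DS / Q*² = 2 × 35,000 × 89.2 / 483.6² = 26.6987.

H ≈ €27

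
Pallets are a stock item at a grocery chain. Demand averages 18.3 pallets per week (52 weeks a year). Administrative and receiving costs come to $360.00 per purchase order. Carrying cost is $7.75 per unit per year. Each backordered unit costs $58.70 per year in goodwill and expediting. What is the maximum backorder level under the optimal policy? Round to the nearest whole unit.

S* ≈ 37 pallets

Annual demand D = 18.3 × 52 = 951.6.
With planned backorders, Q* = √(2DS/H) · √((H+B)/B).
√(2DS/H) = √(2 × 951.6 × 360 / 7.75) = 297.333.
√((H+B)/B) = √((7.75+58.7)/58.7) = 1.0640.
Q* ≈ 316.352.
S* = Q* · H/(H+B) = 316.352 × 7.75/66.45 ≈ 36.896.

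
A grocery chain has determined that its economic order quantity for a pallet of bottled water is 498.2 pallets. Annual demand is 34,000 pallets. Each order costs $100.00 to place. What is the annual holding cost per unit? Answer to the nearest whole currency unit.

Squaring Q* = √(2DS/H) gives Q*² = 2DS/H.
From Q* = √(2DS/H): H = 2DS / Q*² = 2 × 34,000 × 100 / 498.2² = 27.3969.

H ≈ $27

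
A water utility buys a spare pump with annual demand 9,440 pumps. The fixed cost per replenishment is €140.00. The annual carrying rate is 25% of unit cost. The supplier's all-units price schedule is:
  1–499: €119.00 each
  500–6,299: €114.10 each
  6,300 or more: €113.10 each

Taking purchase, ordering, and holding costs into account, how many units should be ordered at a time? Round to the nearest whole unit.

Holding cost per unit per year at price C is H = 0.25·C.
For each price level, check whether its EOQ is feasible; otherwise the best quantity at that price is the breakpoint.
EOQ at €119.00 = 298.1 (feasible in tier 1): TC = 9,440×€119.00 + (9,440/298.1)×140 + (298.1/2)×0.25×€119.00 = €1,132,227.65.
EOQ at €114.10 = 304.4 < 500, so use break Q=500: TC = 9,440×€114.10 + (9,440/500.0)×140 + (500.0/2)×0.25×€114.10 = €1,086,878.45.
EOQ at €113.10 = 305.7 < 6300, so use break Q=6300: TC = 9,440×€113.10 + (9,440/6300.0)×140 + (6300.0/2)×0.25×€113.10 = €1,156,940.03.
Lowest total cost is €1,086,878.45 at Q = 500.0.

Q* ≈ 500 pumps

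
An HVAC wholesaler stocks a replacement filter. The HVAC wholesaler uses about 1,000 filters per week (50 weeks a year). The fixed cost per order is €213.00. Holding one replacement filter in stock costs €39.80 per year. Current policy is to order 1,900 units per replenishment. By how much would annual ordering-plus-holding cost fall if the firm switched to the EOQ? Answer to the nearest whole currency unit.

Extra cost ≈ €14,299 per year

Annual demand D = 1,000 × 50 = 50,000.
EOQ = √(2DS/H) = √(2 × 50,000 × 213 / 39.8) ≈ 731.56.
Cost at Q* = (D/Q*)S + (Q*/2)H = √(2DSH) ≈ €29,115.97.
Cost at Q = 1,900: (50,000/1,900)×213 + (1,900/2)×39.8 = €5,605.26 + €37,810.00 = €43,415.26.
Excess = €43,415.26 − €29,115.97 = €14,299.29.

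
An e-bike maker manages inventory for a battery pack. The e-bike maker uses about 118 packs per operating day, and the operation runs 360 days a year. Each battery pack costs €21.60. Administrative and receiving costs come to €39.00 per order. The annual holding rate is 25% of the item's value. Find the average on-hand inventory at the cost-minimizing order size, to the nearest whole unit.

Average inventory ≈ 392 packs

Annual demand D = 118 × 360 = 42,480.
Holding cost H = 0.25 × €21.60 = €5.4000 per unit per year.
The optimal lot size = √(2DS/H) = √(2 × 42,480 × 39 / 5.4) ≈ 783.33.
Average inventory = Q*/2 ≈ 783.33 / 2 = 391.663.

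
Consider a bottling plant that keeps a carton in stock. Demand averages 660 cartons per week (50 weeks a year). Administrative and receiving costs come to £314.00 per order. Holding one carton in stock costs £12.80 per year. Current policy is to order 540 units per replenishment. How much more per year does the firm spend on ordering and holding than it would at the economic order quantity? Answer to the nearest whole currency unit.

Annual demand D = 660 × 50 = 33,000.
EOQ = √(2DS/H) = √(2 × 33,000 × 314 / 12.8) ≈ 1272.42.
Cost at Q* = (D/Q*)S + (Q*/2)H = √(2DSH) ≈ £16,287.03.
Cost at Q = 540: (33,000/540)×314 + (540/2)×12.8 = £19,188.89 + £3,456.00 = £22,644.89.
Excess = £22,644.89 − £16,287.03 = £6,357.86.

Extra cost ≈ £6,358 per year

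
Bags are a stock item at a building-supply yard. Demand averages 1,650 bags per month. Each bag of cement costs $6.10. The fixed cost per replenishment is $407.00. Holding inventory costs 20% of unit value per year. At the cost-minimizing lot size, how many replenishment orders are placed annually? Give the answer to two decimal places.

N ≈ 5.45 orders per year

Annual demand D = 1,650 × 12 = 19,800.
Holding cost H = 0.20 × $6.10 = $1.2200 per unit per year.
EOQ = √(2DS/H) = √(2 × 19,800 × 407 / 1.22) ≈ 3634.67.
Orders per year = D / Q* = 19,800 / 3634.67 ≈ 5.448.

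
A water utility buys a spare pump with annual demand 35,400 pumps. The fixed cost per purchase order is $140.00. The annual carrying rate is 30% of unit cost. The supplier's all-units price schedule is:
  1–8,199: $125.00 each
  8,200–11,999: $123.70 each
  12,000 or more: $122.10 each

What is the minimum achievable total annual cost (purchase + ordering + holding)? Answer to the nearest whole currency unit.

Holding cost per unit per year at price C is H = 0.30·C.
Candidates are each tier's EOQ (if it falls in that tier) and each price-break quantity.
EOQ at $125.00 = 514.1 (feasible in tier 1): TC = 35,400×$125.00 + (35,400/514.1)×140 + (514.1/2)×0.30×$125.00 = $4,444,279.52.
EOQ at $123.70 = 516.8 < 8200, so use break Q=8200: TC = 35,400×$123.70 + (35,400/8200.0)×140 + (8200.0/2)×0.30×$123.70 = $4,531,735.39.
EOQ at $122.10 = 520.2 < 12000, so use break Q=12000: TC = 35,400×$122.10 + (35,400/12000.0)×140 + (12000.0/2)×0.30×$122.10 = $4,542,533.00.
Lowest total cost among the candidates is at Q = 514.1.

TC* ≈ $4,444,280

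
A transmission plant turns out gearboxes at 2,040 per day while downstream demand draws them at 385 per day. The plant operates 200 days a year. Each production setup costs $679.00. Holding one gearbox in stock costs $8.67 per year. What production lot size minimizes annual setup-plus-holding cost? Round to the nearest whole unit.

Q* ≈ 3,856 gearboxes

Annual demand D = 385 × 200 = 77,000.
Production build-up factor (1 − d/p) = 1 − 385/2,040 = 0.8113.
Q* = √(2DS / (H(1 − d/p))) = √(2 × 77,000 × 679 / (8.67 × 0.8113)).
= √(104,566,000 / 7.0338) ≈ 3855.687.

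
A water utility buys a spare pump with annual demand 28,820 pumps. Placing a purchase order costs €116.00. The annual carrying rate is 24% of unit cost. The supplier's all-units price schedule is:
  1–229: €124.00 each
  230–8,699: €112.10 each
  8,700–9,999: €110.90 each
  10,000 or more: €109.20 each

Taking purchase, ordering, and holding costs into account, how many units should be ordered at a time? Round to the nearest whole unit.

Q* ≈ 499 pumps

Holding cost per unit per year at price C is H = 0.24·C.
Evaluate total cost at each tier's feasible EOQ or, if the EOQ is below the tier, at the tier's minimum quantity.
Tier 1 (€124.00): EOQ = 474.0 exceeds tier's upper bound 229, so this tier is dominated.
EOQ at €112.10 = 498.5 (feasible in tier 2): TC = 28,820×€112.10 + (28,820/498.5)×116 + (498.5/2)×0.24×€112.10 = €3,244,134.18.
EOQ at €110.90 = 501.2 < 8700, so use break Q=8700: TC = 28,820×€110.90 + (28,820/8700.0)×116 + (8700.0/2)×0.24×€110.90 = €3,312,301.87.
EOQ at €109.20 = 505.1 < 10000, so use break Q=10000: TC = 28,820×€109.20 + (28,820/10000.0)×116 + (10000.0/2)×0.24×€109.20 = €3,278,518.31.
Lowest total cost is €3,244,134.18 at Q = 498.5.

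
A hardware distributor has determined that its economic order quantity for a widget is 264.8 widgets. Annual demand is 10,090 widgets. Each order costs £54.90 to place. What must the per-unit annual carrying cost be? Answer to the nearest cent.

H ≈ £15.80

Squaring Q* = √(2DS/H) gives Q*² = 2DS/H.
From Q* = √(2DS/H): H = 2DS / Q*² = 2 × 10,090 × 54.9 / 264.8² = 15.8000.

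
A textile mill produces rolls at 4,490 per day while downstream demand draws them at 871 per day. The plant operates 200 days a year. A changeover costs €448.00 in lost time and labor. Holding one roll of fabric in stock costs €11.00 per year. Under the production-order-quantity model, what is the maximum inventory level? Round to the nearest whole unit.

I_max ≈ 3,382 rolls

Annual demand D = 871 × 200 = 174,200.
Production build-up factor (1 − d/p) = 1 − 871/4,490 = 0.8060.
Q* = √(2DS / (H(1 − d/p))) = √(2 × 174,200 × 448 / (11 × 0.8060)).
= √(156,083,200 / 8.8661) ≈ 4195.760.
Maximum inventory = Q*(1 − d/p) = 4195.760 × 0.8060 ≈ 3381.838.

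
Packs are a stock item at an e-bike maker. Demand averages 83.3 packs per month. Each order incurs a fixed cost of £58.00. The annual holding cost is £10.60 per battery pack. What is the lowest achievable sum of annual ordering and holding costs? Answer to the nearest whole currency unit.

Annual demand D = 83.3 × 12 = 999.6.
Q* = √(2DS/H) = √(2 × 999.6 × 58 / 10.6) ≈ 104.59.
At Q*, ordering cost (D/Q*)S equals holding cost (Q*/2)H, each = √(DSH/2).
Minimum total = √(2DSH) = √(2 × 999.6 × 58 × 10.6) ≈ 1108.652.

TC* ≈ £1,109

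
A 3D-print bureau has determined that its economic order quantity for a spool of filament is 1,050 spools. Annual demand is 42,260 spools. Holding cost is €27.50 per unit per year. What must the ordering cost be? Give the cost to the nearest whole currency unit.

S ≈ €359

Invert the EOQ relation Q*² = 2DS/H.
From Q* = √(2DS/H): S = Q*²H / (2D) = 1,050² × 27.5 / (2 × 42,260) = 358.7169.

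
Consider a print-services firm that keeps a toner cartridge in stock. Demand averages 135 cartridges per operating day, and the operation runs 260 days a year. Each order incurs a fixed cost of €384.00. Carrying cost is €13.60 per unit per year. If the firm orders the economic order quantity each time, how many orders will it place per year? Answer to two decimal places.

N ≈ 24.93 orders per year

Annual demand D = 135 × 260 = 35,100.
The optimal lot size = √(2DS/H) = √(2 × 35,100 × 384 / 13.6) ≈ 1407.88.
Orders per year = D / Q* = 35,100 / 1407.88 ≈ 24.931.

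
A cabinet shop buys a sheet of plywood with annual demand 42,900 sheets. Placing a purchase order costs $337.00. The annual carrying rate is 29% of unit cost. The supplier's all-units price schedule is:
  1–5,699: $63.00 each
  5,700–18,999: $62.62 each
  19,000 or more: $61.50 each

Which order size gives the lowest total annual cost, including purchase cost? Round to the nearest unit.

Holding cost per unit per year at price C is H = 0.29·C.
Candidates are each tier's EOQ (if it falls in that tier) and each price-break quantity.
EOQ at $63.00 = 1258.0 (feasible in tier 1): TC = 42,900×$63.00 + (42,900/1258.0)×337 + (1258.0/2)×0.29×$63.00 = $2,725,684.12.
EOQ at $62.62 = 1261.8 < 5700, so use break Q=5700: TC = 42,900×$62.62 + (42,900/5700.0)×337 + (5700.0/2)×0.29×$62.62 = $2,740,689.80.
EOQ at $61.50 = 1273.3 < 19000, so use break Q=19000: TC = 42,900×$61.50 + (42,900/19000.0)×337 + (19000.0/2)×0.29×$61.50 = $2,808,543.41.
Lowest total cost is $2,725,684.12 at Q = 1258.0.

Q* ≈ 1,258 sheets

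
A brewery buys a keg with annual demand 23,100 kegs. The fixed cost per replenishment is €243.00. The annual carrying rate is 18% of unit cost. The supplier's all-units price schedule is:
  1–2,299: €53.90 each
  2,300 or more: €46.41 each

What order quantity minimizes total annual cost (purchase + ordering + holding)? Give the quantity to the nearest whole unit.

Q* ≈ 2,300 kegs

Holding cost per unit per year at price C is H = 0.18·C.
For each price level, check whether its EOQ is feasible; otherwise the best quantity at that price is the breakpoint.
EOQ at €53.90 = 1075.7 (feasible in tier 1): TC = 23,100×€53.90 + (23,100/1075.7)×243 + (1075.7/2)×0.18×€53.90 = €1,255,526.50.
EOQ at €46.41 = 1159.3 < 2300, so use break Q=2300: TC = 23,100×€46.41 + (23,100/2300.0)×243 + (2300.0/2)×0.18×€46.41 = €1,084,118.44.
Lowest total cost is €1,084,118.44 at Q = 2300.0.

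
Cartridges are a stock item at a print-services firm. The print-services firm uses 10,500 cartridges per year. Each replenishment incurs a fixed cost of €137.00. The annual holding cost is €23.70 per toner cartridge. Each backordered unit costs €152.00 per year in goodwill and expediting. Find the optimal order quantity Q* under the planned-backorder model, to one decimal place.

With planned backorders, Q* = √(2DS/H) · √((H+B)/B).
√(2DS/H) = √(2 × 10,500 × 137 / 23.7) = 348.414.
√((H+B)/B) = √((23.7+152)/152) = 1.0751.
Q* ≈ 374.593.

Q* ≈ 374.6 cartridges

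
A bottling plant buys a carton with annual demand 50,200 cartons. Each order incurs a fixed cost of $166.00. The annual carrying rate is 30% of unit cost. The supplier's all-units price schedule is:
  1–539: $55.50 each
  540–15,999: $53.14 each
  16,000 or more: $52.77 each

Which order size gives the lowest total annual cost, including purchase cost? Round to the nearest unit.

Holding cost per unit per year at price C is H = 0.30·C.
Candidates are each tier's EOQ (if it falls in that tier) and each price-break quantity.
Tier 1 ($55.50): EOQ = 1000.5 exceeds tier's upper bound 539, so this tier is dominated.
EOQ at $53.14 = 1022.5 (feasible in tier 2): TC = 50,200×$53.14 + (50,200/1022.5)×166 + (1022.5/2)×0.30×$53.14 = $2,683,928.18.
EOQ at $52.77 = 1026.0 < 16000, so use break Q=16000: TC = 50,200×$52.77 + (50,200/16000.0)×166 + (16000.0/2)×0.30×$52.77 = $2,776,222.83.
Lowest total cost is $2,683,928.18 at Q = 1022.5.

Q* ≈ 1,022 cartons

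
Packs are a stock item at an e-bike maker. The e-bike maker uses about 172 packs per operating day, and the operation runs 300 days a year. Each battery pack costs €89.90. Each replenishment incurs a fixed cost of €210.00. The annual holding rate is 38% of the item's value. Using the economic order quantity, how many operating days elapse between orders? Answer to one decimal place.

Annual demand D = 172 × 300 = 51,600.
Holding cost H = 0.38 × €89.90 = €34.1620 per unit per year.
The optimal lot size = √(2DS/H) = √(2 × 51,600 × 210 / 34.162) ≈ 796.49.
Cycle time = Q*/D × 300 = 796.49 / 51,600 × 300 ≈ 4.631 days.

T ≈ 4.6 days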